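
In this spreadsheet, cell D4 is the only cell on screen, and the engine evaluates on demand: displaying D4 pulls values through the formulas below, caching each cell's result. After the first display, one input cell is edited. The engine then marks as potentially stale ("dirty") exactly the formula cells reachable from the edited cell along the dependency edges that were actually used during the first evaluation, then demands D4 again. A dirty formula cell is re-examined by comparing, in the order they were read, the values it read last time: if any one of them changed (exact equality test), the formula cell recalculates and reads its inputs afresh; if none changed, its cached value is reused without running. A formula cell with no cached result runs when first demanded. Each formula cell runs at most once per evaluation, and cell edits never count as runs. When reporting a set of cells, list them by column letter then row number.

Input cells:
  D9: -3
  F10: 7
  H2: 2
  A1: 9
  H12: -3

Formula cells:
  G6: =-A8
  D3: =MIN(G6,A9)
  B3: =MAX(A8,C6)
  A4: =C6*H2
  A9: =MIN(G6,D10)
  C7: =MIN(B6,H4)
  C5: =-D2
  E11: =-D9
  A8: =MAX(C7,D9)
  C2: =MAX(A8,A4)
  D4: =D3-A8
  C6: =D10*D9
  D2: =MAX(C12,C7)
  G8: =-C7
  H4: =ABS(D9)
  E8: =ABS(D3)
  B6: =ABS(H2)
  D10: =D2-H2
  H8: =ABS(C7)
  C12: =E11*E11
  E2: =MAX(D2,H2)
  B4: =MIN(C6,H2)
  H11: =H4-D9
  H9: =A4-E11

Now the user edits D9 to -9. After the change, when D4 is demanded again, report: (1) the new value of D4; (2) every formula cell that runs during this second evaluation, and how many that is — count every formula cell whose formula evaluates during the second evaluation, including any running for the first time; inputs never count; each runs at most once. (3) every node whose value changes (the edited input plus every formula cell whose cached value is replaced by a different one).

D4 now evaluates to -4.
Run set: A8, A9, C7, C12, D2, D10, E11, H4 (8 run).
Changed values: C12, D2, D9, D10, E11, H4.
The important point: at G6 every value read last time is unchanged, so the dirty flag clears without a run.

Initial pass — values computed on the first demand:
  B6 = ABS(2) = 2
  E11 = -(-3) = 3
  C12 = 3 * 3 = 9
  H4 = ABS(-3) = 3
  C7 = MIN(2, 3) = 2
  A8 = MAX(2, -3) = 2
  D2 = MAX(9, 2) = 9
  D10 = 9 - 2 = 7
  G6 = -(2) = -2
  A9 = MIN(-2, 7) = -2
  D3 = MIN(-2, -2) = -2
  D4 = -2 - 2 = -4

Second demand — change propagation:
  E11: re-runs because D9 -3->-9; new result 9.
  C12: re-runs because E11 3->9; E11 3->9; new result 81.
  H4: re-runs because D9 -3->-9; new result 9.
  C7: re-runs because H4 3->9; new result 2 (unchanged).
  A8: re-runs because D9 -3->-9; new result 2 (unchanged).
  D2: re-runs because C12 9->81; new result 81.
  D10: re-runs because D2 9->81; new result 79.
  G6: re-examined; everything it read last time is the same (A8 unchanged) — cache -2 kept, no run.
  A9: re-runs because D10 7->79; new result -2 (unchanged).
  D3: re-examined; everything it read last time is the same (G6 unchanged, A9 unchanged) — cache -2 kept, no run.
  D4: re-examined; everything it read last time is the same (D3 unchanged, A8 unchanged) — cache -4 kept, no run.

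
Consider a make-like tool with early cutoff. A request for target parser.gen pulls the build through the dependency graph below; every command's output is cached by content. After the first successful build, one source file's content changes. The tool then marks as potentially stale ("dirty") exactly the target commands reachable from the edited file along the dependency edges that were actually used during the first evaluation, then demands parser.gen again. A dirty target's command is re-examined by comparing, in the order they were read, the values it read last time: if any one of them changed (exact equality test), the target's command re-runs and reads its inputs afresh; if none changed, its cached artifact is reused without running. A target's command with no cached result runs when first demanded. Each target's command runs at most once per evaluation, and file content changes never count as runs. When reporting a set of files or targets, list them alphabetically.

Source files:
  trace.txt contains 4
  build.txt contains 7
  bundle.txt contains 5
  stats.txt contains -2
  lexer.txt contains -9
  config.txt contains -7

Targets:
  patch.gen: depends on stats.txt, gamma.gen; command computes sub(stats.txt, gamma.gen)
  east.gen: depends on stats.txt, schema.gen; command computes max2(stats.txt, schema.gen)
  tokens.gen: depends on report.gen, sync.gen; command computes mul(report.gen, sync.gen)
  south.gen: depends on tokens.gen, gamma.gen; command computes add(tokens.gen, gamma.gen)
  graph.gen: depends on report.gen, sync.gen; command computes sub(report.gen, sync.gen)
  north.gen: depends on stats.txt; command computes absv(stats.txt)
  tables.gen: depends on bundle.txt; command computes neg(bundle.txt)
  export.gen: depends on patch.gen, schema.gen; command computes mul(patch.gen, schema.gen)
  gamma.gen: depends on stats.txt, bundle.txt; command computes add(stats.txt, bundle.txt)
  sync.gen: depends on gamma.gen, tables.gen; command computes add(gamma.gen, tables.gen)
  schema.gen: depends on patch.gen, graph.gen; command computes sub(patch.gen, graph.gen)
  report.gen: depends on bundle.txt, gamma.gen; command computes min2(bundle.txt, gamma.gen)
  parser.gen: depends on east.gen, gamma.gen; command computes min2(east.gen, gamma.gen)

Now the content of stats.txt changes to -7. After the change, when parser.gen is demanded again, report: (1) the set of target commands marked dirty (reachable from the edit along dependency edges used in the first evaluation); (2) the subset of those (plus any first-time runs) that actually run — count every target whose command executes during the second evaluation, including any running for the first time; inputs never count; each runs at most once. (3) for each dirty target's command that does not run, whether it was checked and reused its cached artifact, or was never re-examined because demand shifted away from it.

First demand of the output computes:
  gamma.gen = add(-2, 5) = 3
  patch.gen = sub(-2, 3) = -5
  report.gen = min2(5, 3) = 3
  tables.gen = neg(5) = -5
  sync.gen = add(3, -5) = -2
  graph.gen = sub(3, -2) = 5
  schema.gen = sub(-5, 5) = -10
  east.gen = max2(-2, -10) = -2
  parser.gen = min2(-2, 3) = -2

After the edit, cleaning proceeds:
  gamma.gen: a read changed (stats.txt -2->-7) — executes, giving -2.
  patch.gen: a read changed (stats.txt -2->-7; gamma.gen 3->-2) — executes, giving -5 — identical to its old value.
  report.gen: a read changed (gamma.gen 3->-2) — executes, giving -2.
  sync.gen: a read changed (gamma.gen 3->-2) — executes, giving -7.
  graph.gen: a read changed (report.gen 3->-2; sync.gen -2->-7) — executes, giving 5 — identical to its old value.
  schema.gen: dirty, but its reads are unchanged (patch.gen unchanged, graph.gen unchanged); cached -10 stands.
  east.gen: a read changed (stats.txt -2->-7) — executes, giving -7.
  parser.gen: a read changed (east.gen -2->-7; gamma.gen 3->-2) — executes, giving -7.

Note where the cutoff bites: schema.gen is checked, finds nothing changed, and keeps its cache.

The edit dirties: east.gen, gamma.gen, graph.gen, parser.gen, patch.gen, report.gen, schema.gen, sync.gen.
7 target commands run: east.gen, gamma.gen, graph.gen, parser.gen, patch.gen, report.gen, sync.gen.
Cache hits after checking: schema.gen.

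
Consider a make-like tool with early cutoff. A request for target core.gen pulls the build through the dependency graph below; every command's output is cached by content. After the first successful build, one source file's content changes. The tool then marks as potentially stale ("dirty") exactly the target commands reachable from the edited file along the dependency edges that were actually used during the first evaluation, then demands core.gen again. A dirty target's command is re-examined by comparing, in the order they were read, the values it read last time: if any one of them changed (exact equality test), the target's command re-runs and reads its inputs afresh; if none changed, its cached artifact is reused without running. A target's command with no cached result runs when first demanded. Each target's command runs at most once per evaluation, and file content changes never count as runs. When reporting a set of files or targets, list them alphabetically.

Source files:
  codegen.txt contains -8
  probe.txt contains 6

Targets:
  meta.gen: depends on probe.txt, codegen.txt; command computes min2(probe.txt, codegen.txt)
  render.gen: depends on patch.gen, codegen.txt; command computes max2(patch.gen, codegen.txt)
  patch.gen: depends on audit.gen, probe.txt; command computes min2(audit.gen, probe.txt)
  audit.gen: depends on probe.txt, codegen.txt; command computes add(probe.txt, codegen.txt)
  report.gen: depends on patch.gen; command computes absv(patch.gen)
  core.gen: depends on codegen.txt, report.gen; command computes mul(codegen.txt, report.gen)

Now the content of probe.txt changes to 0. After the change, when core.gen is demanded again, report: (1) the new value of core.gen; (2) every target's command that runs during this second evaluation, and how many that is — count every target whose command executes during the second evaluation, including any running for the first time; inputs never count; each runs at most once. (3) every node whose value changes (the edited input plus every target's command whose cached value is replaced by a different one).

First demand of the output computes:
  audit.gen = add(6, -8) = -2
  patch.gen = min2(-2, 6) = -2
  report.gen = absv(-2) = 2
  core.gen = mul(-8, 2) = -16

After the edit, cleaning proceeds:
  audit.gen: a read changed (probe.txt 6->0) — executes, giving -8.
  patch.gen: a read changed (audit.gen -2->-8; probe.txt 6->0) — executes, giving -8.
  report.gen: a read changed (patch.gen -2->-8) — executes, giving 8.
  core.gen: a read changed (report.gen 2->8) — executes, giving -64.

Demanding core.gen again yields -64.
4 target commands run: audit.gen, core.gen, patch.gen, report.gen.
The nodes whose values change: audit.gen, core.gen, patch.gen, probe.txt, report.gen.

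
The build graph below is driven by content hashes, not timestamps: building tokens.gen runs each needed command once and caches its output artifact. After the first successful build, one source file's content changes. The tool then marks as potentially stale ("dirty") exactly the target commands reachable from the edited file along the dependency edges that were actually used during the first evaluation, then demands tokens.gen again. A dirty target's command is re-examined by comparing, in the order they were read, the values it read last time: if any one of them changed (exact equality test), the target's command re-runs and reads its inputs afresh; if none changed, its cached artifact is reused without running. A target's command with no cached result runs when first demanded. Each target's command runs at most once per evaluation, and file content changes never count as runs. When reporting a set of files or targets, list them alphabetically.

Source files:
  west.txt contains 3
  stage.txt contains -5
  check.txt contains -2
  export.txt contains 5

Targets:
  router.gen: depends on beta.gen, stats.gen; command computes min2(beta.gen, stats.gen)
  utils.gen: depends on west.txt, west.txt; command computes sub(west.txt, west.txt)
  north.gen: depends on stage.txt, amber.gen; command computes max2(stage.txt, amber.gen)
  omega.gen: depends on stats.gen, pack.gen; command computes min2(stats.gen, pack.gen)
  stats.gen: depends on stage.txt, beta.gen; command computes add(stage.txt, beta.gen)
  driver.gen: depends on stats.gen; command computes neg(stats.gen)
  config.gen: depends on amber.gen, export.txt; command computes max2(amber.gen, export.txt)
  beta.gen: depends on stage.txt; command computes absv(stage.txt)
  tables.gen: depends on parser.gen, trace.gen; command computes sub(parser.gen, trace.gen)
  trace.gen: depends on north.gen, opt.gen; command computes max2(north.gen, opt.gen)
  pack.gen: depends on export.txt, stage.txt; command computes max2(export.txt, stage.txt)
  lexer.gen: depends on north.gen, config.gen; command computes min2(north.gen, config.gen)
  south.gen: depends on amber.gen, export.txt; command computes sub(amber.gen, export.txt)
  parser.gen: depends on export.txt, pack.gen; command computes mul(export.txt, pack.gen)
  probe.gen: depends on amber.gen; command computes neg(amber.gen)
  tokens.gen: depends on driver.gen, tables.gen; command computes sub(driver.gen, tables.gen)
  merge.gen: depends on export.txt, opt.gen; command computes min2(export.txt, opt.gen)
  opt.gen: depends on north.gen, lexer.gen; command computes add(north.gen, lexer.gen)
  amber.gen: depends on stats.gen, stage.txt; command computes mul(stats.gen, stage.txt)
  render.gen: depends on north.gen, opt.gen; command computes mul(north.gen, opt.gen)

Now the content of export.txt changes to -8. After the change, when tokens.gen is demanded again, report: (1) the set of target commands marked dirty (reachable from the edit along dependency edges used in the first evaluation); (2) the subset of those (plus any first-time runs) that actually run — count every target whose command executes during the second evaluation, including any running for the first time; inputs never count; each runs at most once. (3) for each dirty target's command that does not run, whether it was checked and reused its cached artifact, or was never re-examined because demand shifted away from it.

Dirty set: config.gen, lexer.gen, opt.gen, pack.gen, parser.gen, tables.gen, tokens.gen, trace.gen.
Run set: config.gen, lexer.gen, pack.gen, parser.gen, tables.gen, tokens.gen (6 run).
Re-examined without running (cache reused): opt.gen, trace.gen.
The important point: at opt.gen every value read last time is unchanged, so the dirty flag clears without a run.

Initial pass — values computed on the first demand:
  beta.gen = absv(-5) = 5
  pack.gen = max2(5, -5) = 5
  parser.gen = mul(5, 5) = 25
  stats.gen = add(-5, 5) = 0
  amber.gen = mul(0, -5) = 0
  config.gen = max2(0, 5) = 5
  driver.gen = neg(0) = 0
  north.gen = max2(-5, 0) = 0
  lexer.gen = min2(0, 5) = 0
  opt.gen = add(0, 0) = 0
  trace.gen = max2(0, 0) = 0
  tables.gen = sub(25, 0) = 25
  tokens.gen = sub(0, 25) = -25

Second demand — change propagation:
  config.gen: re-runs because export.txt 5->-8; new result 0.
  lexer.gen: re-runs because config.gen 5->0; new result 0 (unchanged).
  opt.gen: re-examined; everything it read last time is the same (north.gen unchanged, lexer.gen unchanged) — cache 0 kept, no run.
  pack.gen: re-runs because export.txt 5->-8; new result -5.
  parser.gen: re-runs because export.txt 5->-8; pack.gen 5->-5; new result 40.
  trace.gen: re-examined; everything it read last time is the same (north.gen unchanged, opt.gen unchanged) — cache 0 kept, no run.
  tables.gen: re-runs because parser.gen 25->40; new result 40.
  tokens.gen: re-runs because tables.gen 25->40; new result -40.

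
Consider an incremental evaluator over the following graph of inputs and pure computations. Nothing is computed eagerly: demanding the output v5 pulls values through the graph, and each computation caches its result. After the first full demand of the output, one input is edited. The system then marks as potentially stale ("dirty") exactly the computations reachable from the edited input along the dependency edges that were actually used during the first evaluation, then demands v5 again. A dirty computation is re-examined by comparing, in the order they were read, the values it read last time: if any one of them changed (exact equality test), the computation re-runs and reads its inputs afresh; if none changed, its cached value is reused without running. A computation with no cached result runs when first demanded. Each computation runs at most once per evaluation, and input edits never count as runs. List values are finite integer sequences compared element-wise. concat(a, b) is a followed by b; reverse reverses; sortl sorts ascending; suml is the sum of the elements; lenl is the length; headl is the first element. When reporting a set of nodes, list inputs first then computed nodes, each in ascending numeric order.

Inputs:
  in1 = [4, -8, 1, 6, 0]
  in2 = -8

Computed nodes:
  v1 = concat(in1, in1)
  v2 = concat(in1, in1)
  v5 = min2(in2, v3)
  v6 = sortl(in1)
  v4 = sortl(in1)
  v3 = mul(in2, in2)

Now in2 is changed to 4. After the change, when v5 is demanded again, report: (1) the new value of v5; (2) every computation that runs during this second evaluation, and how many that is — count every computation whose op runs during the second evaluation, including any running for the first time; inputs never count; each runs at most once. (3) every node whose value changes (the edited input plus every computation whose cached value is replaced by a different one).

Initial pass — values computed on the first demand:
  v3 = mul(-8, -8) = 64
  v5 = min2(-8, 64) = -8

Second demand — change propagation:
  v3: re-runs because in2 -8->4; in2 -8->4; new result 16.
  v5: re-runs because in2 -8->4; v3 64->16; new result 4.

v5 now evaluates to 4.
Run set: v3, v5 (2 run).
Changed values: in2, v3, v5.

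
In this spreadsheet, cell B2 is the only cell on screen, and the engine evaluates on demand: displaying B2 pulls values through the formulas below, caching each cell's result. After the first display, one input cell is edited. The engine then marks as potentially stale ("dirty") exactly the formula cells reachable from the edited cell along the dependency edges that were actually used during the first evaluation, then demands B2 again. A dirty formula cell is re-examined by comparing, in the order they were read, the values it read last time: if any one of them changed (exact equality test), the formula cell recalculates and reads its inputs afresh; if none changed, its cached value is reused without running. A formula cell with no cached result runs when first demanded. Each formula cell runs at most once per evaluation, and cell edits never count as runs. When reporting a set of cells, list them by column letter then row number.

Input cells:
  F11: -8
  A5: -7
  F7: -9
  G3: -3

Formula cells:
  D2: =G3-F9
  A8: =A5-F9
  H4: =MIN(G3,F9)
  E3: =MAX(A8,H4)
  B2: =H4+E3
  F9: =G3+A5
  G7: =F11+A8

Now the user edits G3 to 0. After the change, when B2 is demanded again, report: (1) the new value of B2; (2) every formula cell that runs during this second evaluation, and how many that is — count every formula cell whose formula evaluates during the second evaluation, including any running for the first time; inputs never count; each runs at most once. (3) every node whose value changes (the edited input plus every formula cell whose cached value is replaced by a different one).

B2 now evaluates to -7.
Run set: A8, B2, E3, F9, H4 (5 run).
Changed values: A8, E3, F9, G3, H4.

Initial pass — values computed on the first demand:
  F9 = -3 + -7 = -10
  A8 = -7 - -10 = 3
  H4 = MIN(-3, -10) = -10
  E3 = MAX(3, -10) = 3
  B2 = -10 + 3 = -7

Second demand — change propagation:
  F9: re-runs because G3 -3->0; new result -7.
  A8: re-runs because F9 -10->-7; new result 0.
  H4: re-runs because G3 -3->0; F9 -10->-7; new result -7.
  E3: re-runs because A8 3->0; H4 -10->-7; new result 0.
  B2: re-runs because H4 -10->-7; E3 3->0; new result -7 (unchanged).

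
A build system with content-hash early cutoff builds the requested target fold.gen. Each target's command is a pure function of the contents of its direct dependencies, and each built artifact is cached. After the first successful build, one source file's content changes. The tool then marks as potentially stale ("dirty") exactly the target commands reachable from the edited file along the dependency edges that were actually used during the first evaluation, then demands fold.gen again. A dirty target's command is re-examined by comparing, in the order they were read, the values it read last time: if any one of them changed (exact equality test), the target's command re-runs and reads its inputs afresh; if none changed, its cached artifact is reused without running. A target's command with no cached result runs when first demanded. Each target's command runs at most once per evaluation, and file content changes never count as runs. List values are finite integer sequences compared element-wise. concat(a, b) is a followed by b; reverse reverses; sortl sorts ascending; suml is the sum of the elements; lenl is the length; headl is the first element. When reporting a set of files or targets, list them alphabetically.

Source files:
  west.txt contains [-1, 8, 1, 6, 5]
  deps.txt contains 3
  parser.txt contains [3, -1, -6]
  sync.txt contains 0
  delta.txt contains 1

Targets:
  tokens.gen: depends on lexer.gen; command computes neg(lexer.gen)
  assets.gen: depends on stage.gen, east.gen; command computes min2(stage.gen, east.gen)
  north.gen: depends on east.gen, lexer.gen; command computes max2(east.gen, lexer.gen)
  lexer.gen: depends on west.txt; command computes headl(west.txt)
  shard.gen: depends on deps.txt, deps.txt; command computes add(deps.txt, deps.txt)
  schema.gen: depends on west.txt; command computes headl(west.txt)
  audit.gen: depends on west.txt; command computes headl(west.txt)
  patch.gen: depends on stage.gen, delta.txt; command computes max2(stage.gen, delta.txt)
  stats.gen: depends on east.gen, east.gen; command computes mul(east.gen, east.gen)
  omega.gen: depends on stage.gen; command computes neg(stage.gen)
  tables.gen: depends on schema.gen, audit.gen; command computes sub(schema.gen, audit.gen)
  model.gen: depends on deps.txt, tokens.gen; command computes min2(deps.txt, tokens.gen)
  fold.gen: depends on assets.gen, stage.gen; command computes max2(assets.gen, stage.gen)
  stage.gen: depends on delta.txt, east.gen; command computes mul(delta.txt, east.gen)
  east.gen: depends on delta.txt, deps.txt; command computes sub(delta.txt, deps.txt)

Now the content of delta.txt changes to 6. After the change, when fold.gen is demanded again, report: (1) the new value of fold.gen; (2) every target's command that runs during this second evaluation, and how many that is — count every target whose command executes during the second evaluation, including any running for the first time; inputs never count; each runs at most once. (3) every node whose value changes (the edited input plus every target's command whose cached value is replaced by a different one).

New value of fold.gen: 18.
Target commands that run: assets.gen, east.gen, fold.gen, stage.gen — 4 in total.
Values that change: assets.gen, delta.txt, east.gen, fold.gen, stage.gen.

First evaluation (everything demanded from the output):
  east.gen = sub(1, 3) = -2
  stage.gen = mul(1, -2) = -2
  assets.gen = min2(-2, -2) = -2
  fold.gen = max2(-2, -2) = -2

Propagation after the edit:
  east.gen: runs — delta.txt 1->6; result 3.
  stage.gen: runs — delta.txt 1->6; east.gen -2->3; result 18.
  assets.gen: runs — stage.gen -2->18; east.gen -2->3; result 3.
  fold.gen: runs — assets.gen -2->3; stage.gen -2->18; result 18.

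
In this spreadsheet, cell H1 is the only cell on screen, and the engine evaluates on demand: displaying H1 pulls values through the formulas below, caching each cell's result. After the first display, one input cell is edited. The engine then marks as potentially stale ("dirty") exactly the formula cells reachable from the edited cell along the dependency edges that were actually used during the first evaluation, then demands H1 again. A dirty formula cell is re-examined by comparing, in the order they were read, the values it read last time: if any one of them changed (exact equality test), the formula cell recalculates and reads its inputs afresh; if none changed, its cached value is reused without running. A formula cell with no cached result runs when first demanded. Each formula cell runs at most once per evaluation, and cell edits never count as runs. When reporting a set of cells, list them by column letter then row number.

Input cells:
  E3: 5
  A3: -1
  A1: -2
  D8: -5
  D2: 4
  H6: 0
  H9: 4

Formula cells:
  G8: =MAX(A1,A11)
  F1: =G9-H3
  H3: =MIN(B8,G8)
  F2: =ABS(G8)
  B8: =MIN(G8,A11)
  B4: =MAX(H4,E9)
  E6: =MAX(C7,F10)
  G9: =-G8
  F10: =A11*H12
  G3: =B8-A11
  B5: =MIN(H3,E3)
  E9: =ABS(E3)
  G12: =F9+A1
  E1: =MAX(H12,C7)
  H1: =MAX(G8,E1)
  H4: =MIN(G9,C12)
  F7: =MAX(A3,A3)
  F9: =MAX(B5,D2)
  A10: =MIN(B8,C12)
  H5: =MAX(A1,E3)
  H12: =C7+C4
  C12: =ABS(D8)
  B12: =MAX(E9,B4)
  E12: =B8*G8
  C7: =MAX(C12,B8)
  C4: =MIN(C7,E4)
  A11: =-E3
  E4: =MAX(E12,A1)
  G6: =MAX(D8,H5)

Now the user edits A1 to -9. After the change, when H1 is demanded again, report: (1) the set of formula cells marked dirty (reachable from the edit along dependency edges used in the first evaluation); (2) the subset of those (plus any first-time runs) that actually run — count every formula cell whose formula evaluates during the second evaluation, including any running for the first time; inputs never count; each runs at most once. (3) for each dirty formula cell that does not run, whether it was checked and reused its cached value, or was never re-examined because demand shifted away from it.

Dirty set: B8, C4, C7, E1, E4, E12, G8, H1, H12.
Run set: B8, C4, E4, E12, G8, H1 (6 run).
Re-examined without running (cache reused): C7, E1, H12.
The important point: at C7 every value read last time is unchanged, so the dirty flag clears without a run.

Initial pass — values computed on the first demand:
  A11 = -(5) = -5
  C12 = ABS(-5) = 5
  G8 = MAX(-2, -5) = -2
  B8 = MIN(-2, -5) = -5
  C7 = MAX(5, -5) = 5
  E12 = -5 * -2 = 10
  E4 = MAX(10, -2) = 10
  C4 = MIN(5, 10) = 5
  H12 = 5 + 5 = 10
  E1 = MAX(10, 5) = 10
  H1 = MAX(-2, 10) = 10

Second demand — change propagation:
  G8: re-runs because A1 -2->-9; new result -5.
  B8: re-runs because G8 -2->-5; new result -5 (unchanged).
  C7: re-examined; everything it read last time is the same (C12 unchanged, B8 unchanged) — cache 5 kept, no run.
  E12: re-runs because G8 -2->-5; new result 25.
  E4: re-runs because E12 10->25; A1 -2->-9; new result 25.
  C4: re-runs because E4 10->25; new result 5 (unchanged).
  H12: re-examined; everything it read last time is the same (C7 unchanged, C4 unchanged) — cache 10 kept, no run.
  E1: re-examined; everything it read last time is the same (H12 unchanged, C7 unchanged) — cache 10 kept, no run.
  H1: re-runs because G8 -2->-5; new result 10 (unchanged).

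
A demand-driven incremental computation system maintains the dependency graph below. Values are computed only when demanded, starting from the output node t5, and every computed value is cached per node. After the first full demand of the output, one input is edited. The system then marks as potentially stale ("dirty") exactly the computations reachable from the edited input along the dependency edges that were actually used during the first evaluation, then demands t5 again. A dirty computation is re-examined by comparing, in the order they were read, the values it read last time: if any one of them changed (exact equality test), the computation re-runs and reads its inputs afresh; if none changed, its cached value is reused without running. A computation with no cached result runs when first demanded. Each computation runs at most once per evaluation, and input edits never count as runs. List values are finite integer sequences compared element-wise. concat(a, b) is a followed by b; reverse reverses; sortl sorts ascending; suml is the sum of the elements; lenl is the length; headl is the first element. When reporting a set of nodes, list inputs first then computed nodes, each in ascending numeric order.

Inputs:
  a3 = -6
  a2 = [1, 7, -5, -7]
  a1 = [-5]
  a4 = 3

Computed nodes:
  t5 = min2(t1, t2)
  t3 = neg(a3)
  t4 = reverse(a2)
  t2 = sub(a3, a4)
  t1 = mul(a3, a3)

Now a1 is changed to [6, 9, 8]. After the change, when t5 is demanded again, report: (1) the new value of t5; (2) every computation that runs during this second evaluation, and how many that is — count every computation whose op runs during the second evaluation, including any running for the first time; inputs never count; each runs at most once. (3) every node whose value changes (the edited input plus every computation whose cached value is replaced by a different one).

First evaluation (everything demanded from the output):
  t1 = mul(-6, -6) = 36
  t2 = sub(-6, 3) = -9
  t5 = min2(36, -9) = -9

Propagation after the edit:
  a1 feeds no computation that the output demands — nothing is marked dirty and nothing runs.

Key observation: a1 is never demanded by the output, so the edit triggers no recomputation at all.

New value of t5: -9.
Computations that run: none — 0 in total.
Values that change: a1.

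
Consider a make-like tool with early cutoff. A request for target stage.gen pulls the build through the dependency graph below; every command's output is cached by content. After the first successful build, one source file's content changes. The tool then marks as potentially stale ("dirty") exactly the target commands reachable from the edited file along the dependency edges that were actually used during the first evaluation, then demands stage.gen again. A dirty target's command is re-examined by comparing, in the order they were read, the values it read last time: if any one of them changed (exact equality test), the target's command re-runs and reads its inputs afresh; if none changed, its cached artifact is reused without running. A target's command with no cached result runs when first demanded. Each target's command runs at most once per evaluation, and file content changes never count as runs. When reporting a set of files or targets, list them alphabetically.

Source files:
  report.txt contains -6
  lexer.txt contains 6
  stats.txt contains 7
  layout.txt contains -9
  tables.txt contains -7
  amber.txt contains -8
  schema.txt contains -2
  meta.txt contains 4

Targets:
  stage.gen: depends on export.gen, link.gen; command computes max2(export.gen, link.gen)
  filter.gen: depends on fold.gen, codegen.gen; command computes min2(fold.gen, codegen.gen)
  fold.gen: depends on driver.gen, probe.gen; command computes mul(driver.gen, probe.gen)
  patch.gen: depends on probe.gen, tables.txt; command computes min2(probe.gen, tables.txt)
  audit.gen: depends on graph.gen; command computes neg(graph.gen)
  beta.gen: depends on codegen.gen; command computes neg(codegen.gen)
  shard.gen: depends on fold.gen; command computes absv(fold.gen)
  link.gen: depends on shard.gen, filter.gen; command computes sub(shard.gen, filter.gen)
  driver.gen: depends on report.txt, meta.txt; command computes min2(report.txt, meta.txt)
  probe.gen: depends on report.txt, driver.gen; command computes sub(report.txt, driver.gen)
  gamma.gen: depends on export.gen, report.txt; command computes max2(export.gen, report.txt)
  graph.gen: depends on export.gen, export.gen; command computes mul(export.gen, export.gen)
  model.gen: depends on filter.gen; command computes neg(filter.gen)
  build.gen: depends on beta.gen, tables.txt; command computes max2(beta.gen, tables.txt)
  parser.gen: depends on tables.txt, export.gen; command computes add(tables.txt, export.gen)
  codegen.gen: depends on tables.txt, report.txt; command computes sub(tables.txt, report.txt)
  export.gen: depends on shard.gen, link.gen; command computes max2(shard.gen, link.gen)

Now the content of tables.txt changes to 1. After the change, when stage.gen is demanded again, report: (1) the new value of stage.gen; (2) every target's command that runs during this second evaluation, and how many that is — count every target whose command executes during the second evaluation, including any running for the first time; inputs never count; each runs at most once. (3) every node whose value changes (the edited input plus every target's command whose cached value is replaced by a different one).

Demanding stage.gen again yields 0.
5 target commands run: codegen.gen, export.gen, filter.gen, link.gen, stage.gen.
The nodes whose values change: codegen.gen, export.gen, filter.gen, link.gen, stage.gen, tables.txt.

First demand of the output computes:
  codegen.gen = sub(-7, -6) = -1
  driver.gen = min2(-6, 4) = -6
  probe.gen = sub(-6, -6) = 0
  fold.gen = mul(-6, 0) = 0
  filter.gen = min2(0, -1) = -1
  shard.gen = absv(0) = 0
  link.gen = sub(0, -1) = 1
  export.gen = max2(0, 1) = 1
  stage.gen = max2(1, 1) = 1

After the edit, cleaning proceeds:
  codegen.gen: a read changed (tables.txt -7->1) — executes, giving 7.
  filter.gen: a read changed (codegen.gen -1->7) — executes, giving 0.
  link.gen: a read changed (filter.gen -1->0) — executes, giving 0.
  export.gen: a read changed (link.gen 1->0) — executes, giving 0.
  stage.gen: a read changed (export.gen 1->0; link.gen 1->0) — executes, giving 0.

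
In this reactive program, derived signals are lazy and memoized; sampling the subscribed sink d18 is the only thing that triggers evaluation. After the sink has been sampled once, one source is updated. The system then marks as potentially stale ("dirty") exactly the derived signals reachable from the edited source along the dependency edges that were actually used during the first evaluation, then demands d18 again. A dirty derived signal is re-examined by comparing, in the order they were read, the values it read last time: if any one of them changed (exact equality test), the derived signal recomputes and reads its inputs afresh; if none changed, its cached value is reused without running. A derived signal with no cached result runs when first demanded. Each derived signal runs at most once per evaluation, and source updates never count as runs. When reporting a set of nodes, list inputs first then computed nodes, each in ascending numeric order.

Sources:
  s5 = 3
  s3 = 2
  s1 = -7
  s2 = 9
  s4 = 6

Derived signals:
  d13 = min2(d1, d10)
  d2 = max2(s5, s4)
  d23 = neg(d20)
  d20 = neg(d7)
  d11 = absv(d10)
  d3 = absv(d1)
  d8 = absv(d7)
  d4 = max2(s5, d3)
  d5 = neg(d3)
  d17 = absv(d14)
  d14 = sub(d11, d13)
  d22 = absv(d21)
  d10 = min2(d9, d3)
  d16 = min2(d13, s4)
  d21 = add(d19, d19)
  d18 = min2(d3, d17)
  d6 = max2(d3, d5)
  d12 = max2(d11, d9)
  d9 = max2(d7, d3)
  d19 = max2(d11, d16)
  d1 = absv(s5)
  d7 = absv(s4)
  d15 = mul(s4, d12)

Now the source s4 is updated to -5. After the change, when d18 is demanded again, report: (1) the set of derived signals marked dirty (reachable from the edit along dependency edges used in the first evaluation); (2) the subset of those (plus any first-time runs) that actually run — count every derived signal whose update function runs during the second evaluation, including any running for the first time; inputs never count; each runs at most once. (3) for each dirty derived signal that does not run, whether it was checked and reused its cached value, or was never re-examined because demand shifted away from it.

First demand of the output computes:
  d1 = absv(3) = 3
  d3 = absv(3) = 3
  d7 = absv(6) = 6
  d9 = max2(6, 3) = 6
  d10 = min2(6, 3) = 3
  d11 = absv(3) = 3
  d13 = min2(3, 3) = 3
  d14 = sub(3, 3) = 0
  d17 = absv(0) = 0
  d18 = min2(3, 0) = 0

After the edit, cleaning proceeds:
  d7: a read changed (s4 6->-5) — executes, giving 5.
  d9: a read changed (d7 6->5) — executes, giving 5.
  d10: a read changed (d9 6->5) — executes, giving 3 — identical to its old value.
  d11: dirty, but its reads are unchanged (d10 unchanged); cached 3 stands.
  d13: dirty, but its reads are unchanged (d1 unchanged, d10 unchanged); cached 3 stands.
  d14: dirty, but its reads are unchanged (d11 unchanged, d13 unchanged); cached 0 stands.
  d17: dirty, but its reads are unchanged (d14 unchanged); cached 0 stands.
  d18: dirty, but its reads are unchanged (d3 unchanged, d17 unchanged); cached 0 stands.

Note the absorption at d10: it re-runs yet its value is the same, leaving the output's value untouched.

The edit dirties: d7, d9, d10, d11, d13, d14, d17, d18.
3 derived signals run: d7, d9, d10.
Cache hits after checking: d11, d13, d14, d17, d18.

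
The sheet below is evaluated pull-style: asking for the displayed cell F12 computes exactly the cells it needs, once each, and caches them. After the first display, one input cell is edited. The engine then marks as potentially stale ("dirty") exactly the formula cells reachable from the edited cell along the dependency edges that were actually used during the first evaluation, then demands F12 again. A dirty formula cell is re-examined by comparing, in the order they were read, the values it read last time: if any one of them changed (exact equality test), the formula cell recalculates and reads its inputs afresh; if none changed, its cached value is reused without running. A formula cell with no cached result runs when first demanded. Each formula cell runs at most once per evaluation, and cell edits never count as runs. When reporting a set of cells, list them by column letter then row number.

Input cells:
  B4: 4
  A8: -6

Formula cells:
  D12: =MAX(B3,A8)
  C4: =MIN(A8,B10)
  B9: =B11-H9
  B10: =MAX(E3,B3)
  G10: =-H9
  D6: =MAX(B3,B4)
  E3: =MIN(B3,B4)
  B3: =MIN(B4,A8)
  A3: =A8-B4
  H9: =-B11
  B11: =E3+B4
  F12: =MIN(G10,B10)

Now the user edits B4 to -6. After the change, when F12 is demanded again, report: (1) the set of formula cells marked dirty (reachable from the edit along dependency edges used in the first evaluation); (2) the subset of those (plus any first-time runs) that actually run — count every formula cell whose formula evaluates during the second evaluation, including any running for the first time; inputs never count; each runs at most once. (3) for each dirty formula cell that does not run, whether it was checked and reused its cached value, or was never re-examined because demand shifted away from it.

First demand of the output computes:
  B3 = MIN(4, -6) = -6
  E3 = MIN(-6, 4) = -6
  B10 = MAX(-6, -6) = -6
  B11 = -6 + 4 = -2
  H9 = -(-2) = 2
  G10 = -(2) = -2
  F12 = MIN(-2, -6) = -6

After the edit, cleaning proceeds:
  B3: a read changed (B4 4->-6) — executes, giving -6 — identical to its old value.
  E3: a read changed (B4 4->-6) — executes, giving -6 — identical to its old value.
  B10: dirty, but its reads are unchanged (E3 unchanged, B3 unchanged); cached -6 stands.
  B11: a read changed (B4 4->-6) — executes, giving -12.
  H9: a read changed (B11 -2->-12) — executes, giving 12.
  G10: a read changed (H9 2->12) — executes, giving -12.
  F12: a read changed (G10 -2->-12) — executes, giving -12.

Note where the cutoff bites: B10 is checked, finds nothing changed, and keeps its cache.

The edit dirties: B3, B10, B11, E3, F12, G10, H9.
6 formula cells run: B3, B11, E3, F12, G10, H9.
Cache hits after checking: B10.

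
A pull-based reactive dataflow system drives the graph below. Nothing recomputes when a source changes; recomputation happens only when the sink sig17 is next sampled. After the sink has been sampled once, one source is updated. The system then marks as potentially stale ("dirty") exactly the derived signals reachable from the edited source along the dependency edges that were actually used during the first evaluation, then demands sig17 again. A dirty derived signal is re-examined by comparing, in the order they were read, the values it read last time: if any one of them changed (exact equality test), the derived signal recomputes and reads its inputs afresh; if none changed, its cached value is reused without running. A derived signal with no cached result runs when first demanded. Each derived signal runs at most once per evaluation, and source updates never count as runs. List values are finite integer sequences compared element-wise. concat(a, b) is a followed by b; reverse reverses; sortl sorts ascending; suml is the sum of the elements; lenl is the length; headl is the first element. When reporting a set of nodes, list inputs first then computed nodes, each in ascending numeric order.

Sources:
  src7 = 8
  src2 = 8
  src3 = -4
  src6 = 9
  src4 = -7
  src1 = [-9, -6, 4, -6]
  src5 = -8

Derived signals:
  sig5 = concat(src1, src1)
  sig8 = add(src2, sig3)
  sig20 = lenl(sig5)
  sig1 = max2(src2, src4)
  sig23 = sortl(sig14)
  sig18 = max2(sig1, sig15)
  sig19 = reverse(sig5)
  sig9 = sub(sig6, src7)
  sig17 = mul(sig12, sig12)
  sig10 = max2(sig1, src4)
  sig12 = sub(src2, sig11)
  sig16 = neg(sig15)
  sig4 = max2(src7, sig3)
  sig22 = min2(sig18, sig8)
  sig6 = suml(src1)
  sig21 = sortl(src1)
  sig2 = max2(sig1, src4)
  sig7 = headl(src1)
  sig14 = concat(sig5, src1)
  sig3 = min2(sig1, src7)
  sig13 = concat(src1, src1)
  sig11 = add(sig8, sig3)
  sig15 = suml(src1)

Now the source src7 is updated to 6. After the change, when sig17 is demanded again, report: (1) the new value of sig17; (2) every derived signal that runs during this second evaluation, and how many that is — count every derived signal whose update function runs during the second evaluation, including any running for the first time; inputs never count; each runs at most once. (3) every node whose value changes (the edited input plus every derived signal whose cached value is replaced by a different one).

New value of sig17: 144.
Derived signals that run: sig3, sig8, sig11, sig12, sig17 — 5 in total.
Values that change: src7, sig3, sig8, sig11, sig12, sig17.

First evaluation (everything demanded from the output):
  sig1 = max2(8, -7) = 8
  sig3 = min2(8, 8) = 8
  sig8 = add(8, 8) = 16
  sig11 = add(16, 8) = 24
  sig12 = sub(8, 24) = -16
  sig17 = mul(-16, -16) = 256

Propagation after the edit:
  sig3: runs — src7 8->6; result 6.
  sig8: runs — sig3 8->6; result 14.
  sig11: runs — sig8 16->14; sig3 8->6; result 20.
  sig12: runs — sig11 24->20; result -12.
  sig17: runs — sig12 -16->-12; sig12 -16->-12; result 144.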